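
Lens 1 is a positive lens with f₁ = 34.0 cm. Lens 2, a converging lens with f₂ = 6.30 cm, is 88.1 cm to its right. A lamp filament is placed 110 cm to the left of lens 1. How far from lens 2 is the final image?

7.52 cm

Lens 1: 1/d_i1 = 1/f₁ − 1/d_o1 = 1/(34.0) − 1/(110) = 0.02032, so d_i1 = 49.21 cm.
The intermediate image is 49.21 cm to the right of lens 1, which is 88.1 − (49.21) = 38.89 cm to the left of lens 2, so d_o2 = +38.89 cm.
Lens 2: 1/d_i2 = 1/f₂ − 1/d_o2 = 1/(6.30) − 1/(38.89) = 0.1330, so d_i2 = 7.52 cm.
The final image is real, 7.52 cm to the right of lens 2 (overall magnification ≈ 0.086).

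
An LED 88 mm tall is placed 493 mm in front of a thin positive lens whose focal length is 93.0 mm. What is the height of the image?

1/d_i = 1/f − 1/d_o = 1/(93.00) − 1/(493) = 0.008724, so d_i = 114.6 mm.
m = −d_i/d_o = -0.2325.
|h_i| = |m|·h_o = 0.2325 × 88 = 20.5 mm. The image is real, inverted and reduced, on the far side of the lens.

20.5 mm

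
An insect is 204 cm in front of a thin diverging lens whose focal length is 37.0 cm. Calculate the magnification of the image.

For a diverging lens, f = -37.0 cm.
1/d_i = 1/f − 1/d_o = 1/(-37.00) − 1/(204) = -0.03193, so d_i = -31.32 cm.
m = −d_i/d_o = −(-31.32)/(204) = +0.154.
The image is virtual, upright and reduced, on the same side as the object.

m = +0.154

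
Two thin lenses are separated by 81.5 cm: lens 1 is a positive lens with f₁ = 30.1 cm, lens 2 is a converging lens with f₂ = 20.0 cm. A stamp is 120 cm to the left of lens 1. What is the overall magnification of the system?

Lens 1: 1/d_i1 = 1/(30.1) − 1/(120) = 0.02489, so d_i1 = 40.18 cm; m₁ = −d_i1/d_o1 = -0.3348.
d_o2 = 81.5 − (40.18) = 41.32 cm.
Lens 2: 1/d_i2 = 1/(20.0) − 1/(41.32) = 0.02580, so d_i2 = 38.76 cm; m₂ = −d_i2/d_o2 = -0.9381.
m = m₁·m₂ = (-0.3348)(-0.9381) = +0.314.

m = +0.314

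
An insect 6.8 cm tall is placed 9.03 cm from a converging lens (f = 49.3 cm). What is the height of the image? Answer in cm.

1/d_i = 1/f − 1/d_o = 1/(49.30) − 1/(9.03) = -0.09046, so d_i = -11.05 cm.
m = −d_i/d_o = +1.224.
|h_i| = |m|·h_o = 1.224 × 6.8 = 8.32 cm. The image is virtual, upright and enlarged, on the same side as the object.

8.32 cm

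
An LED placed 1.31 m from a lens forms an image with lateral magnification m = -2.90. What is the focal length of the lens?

m = −d_i/d_o ⇒ d_i = −m·d_o = −(-2.90)·(1.31) = 3.799 m.
1/f = 1/d_o + 1/d_i = 1/(1.31) + 1/(3.799) = 1.027, so f = 0.974 m.
Since f is positive, the lens is converging.

f = 0.974 m (converging)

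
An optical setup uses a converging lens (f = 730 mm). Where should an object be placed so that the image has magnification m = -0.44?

2390 mm

m = −d_i/d_o ⇒ d_i = −m·d_o.
1/f = 1/d_o + 1/d_i = 1/d_o − 1/(m·d_o) = (1 − 1/m)/d_o, so d_o = f(1 − 1/m) = (730.0)(1 − 1/(-0.44)) = 2390 mm.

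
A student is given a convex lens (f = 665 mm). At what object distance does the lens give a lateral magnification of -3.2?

m = −d_i/d_o ⇒ d_i = −m·d_o.
1/f = 1/d_o + 1/d_i = 1/d_o − 1/(m·d_o) = (1 − 1/m)/d_o, so d_o = f(1 − 1/m) = (665.0)(1 − 1/(-3.2)) = 873 mm.

873 mm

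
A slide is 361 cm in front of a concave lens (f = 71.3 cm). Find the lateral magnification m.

For a concave lens, f = -71.3 cm.
1/d_i = 1/f − 1/d_o = 1/(-71.30) − 1/(361) = -0.01680, so d_i = -59.54 cm.
m = −d_i/d_o = −(-59.54)/(361) = +0.165.
The image is virtual, upright and reduced, on the same side as the object.

m = +0.165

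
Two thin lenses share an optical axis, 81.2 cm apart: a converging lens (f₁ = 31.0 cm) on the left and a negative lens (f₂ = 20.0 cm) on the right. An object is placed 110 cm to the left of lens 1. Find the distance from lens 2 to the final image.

Lens 1: 1/d_i1 = 1/f₁ − 1/d_o1 = 1/(31.0) − 1/(110) = 0.02317, so d_i1 = 43.16 cm.
The intermediate image is 43.16 cm to the right of lens 1, which is 81.2 − (43.16) = 38.04 cm to the left of lens 2, so d_o2 = +38.04 cm.
Lens 2 is diverging, so f₂ = −20.0 cm.
Lens 2: 1/d_i2 = 1/f₂ − 1/d_o2 = 1/(-20.0) − 1/(38.04) = -0.07629, so d_i2 = -13.1 cm.
The final image is virtual, 13.1 cm to the left of lens 2 (overall magnification ≈ -0.14).

13.1 cm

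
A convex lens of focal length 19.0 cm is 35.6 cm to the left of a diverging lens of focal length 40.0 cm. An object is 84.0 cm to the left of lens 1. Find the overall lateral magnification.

m = -0.229

Lens 1: 1/d_i1 = 1/(19.0) − 1/(84.0) = 0.04073, so d_i1 = 24.55 cm; m₁ = −d_i1/d_o1 = -0.2923.
d_o2 = 35.6 − (24.55) = 11.05 cm.
f₂ = −40.0 cm (diverging).
Lens 2: 1/d_i2 = 1/(-40.0) − 1/(11.05) = -0.1155, so d_i2 = -8.658 cm; m₂ = −d_i2/d_o2 = +0.7835.
m = m₁·m₂ = (-0.2923)(+0.7835) = -0.229.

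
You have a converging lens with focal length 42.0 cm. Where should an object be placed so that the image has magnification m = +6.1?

m = −d_i/d_o ⇒ d_i = −m·d_o.
1/f = 1/d_o + 1/d_i = 1/d_o − 1/(m·d_o) = (1 − 1/m)/d_o, so d_o = f(1 − 1/m) = (42.00)(1 − 1/(+6.1)) = 35.1 cm.

35.1 cm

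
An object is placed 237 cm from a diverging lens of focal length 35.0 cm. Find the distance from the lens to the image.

For a diverging lens, f = -35.0 cm.
Lens equation: 1/v = 1/f − 1/u = 1/(-35.00) − 1/(237) = -0.02857 − 0.004219 = -0.03279, so v = -30.5 cm.
The image is virtual, upright and reduced, on the same side as the object.

30.5 cm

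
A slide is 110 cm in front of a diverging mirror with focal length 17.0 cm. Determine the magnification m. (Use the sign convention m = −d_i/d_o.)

m = +0.134

For a diverging mirror, f = -17.0 cm.
1/d_i = 1/f − 1/d_o = 1/(-17.00) − 1/(110) = -0.06791, so d_i = -14.72 cm.
m = −d_i/d_o = −(-14.72)/(110) = +0.134.
The image is virtual, upright and reduced, behind the mirror.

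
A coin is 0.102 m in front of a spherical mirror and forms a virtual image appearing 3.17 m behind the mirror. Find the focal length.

f = 0.105 m (concave)

Virtual image ⇒ d_i = −3.17 m.
1/f = 1/d_o + 1/d_i = 1/(0.102) + 1/(-3.17) = 9.488, so f = 0.105 m.
Since f is positive, the spherical mirror is concave.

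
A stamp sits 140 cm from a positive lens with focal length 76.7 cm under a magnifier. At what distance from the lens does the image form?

Lens equation: 1/d_i = 1/f − 1/d_o = 1/(76.70) − 1/(140) = 0.01304 − 0.007143 = 0.005895, so d_i = 170 cm.
The image is real, inverted and enlarged, on the far side of the lens.

170 cm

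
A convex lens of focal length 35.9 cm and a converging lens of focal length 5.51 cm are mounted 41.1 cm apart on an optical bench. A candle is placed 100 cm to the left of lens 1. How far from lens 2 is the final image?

Lens 1: 1/d_i1 = 1/f₁ − 1/d_o1 = 1/(35.9) − 1/(100) = 0.01786, so d_i1 = 56.01 cm.
The intermediate image is 56.01 cm to the right of lens 1, which lies 14.91 cm to the right of lens 2 — a virtual object — so d_o2 = −14.91 cm.
Lens 2: 1/d_i2 = 1/f₂ − 1/d_o2 = 1/(5.51) − 1/(-14.91) = 0.2486, so d_i2 = 4.02 cm.
The final image is real, 4.02 cm to the right of lens 2 (overall magnification ≈ -0.15).

4.02 cm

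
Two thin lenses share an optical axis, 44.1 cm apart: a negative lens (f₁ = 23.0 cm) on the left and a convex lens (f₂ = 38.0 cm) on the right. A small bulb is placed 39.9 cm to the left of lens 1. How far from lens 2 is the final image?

Lens 1 is diverging, so f₁ = −23.0 cm.
Lens 1: 1/d_i1 = 1/f₁ − 1/d_o1 = 1/(-23.0) − 1/(39.9) = -0.06854, so d_i1 = -14.59 cm.
The intermediate image is 14.59 cm to the left of lens 1 (virtual), which is 44.1 − (-14.59) = 58.69 cm to the left of lens 2, so d_o2 = +58.69 cm.
Lens 2: 1/d_i2 = 1/f₂ − 1/d_o2 = 1/(38.0) − 1/(58.69) = 0.009277, so d_i2 = 108 cm.
The final image is real, 108 cm to the right of lens 2 (overall magnification ≈ -0.67).

108 cm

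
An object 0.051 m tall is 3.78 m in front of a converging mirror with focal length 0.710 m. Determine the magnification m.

m = -0.231

1/d_i = 1/f − 1/d_o = 1/(0.7100) − 1/(3.78) = 1.144, so d_i = 0.8742 m.
m = −d_i/d_o = −(0.8742)/(3.78) = -0.231.
The image is real, inverted and reduced, in front of the mirror.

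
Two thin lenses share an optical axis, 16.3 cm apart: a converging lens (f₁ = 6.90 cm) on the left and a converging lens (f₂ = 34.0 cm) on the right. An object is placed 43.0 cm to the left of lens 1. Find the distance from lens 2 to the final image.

Lens 1: 1/d_i1 = 1/f₁ − 1/d_o1 = 1/(6.90) − 1/(43.0) = 0.1217, so d_i1 = 8.219 cm.
The intermediate image is 8.219 cm to the right of lens 1, which is 16.3 − (8.219) = 8.081 cm to the left of lens 2, so d_o2 = +8.081 cm.
Lens 2: 1/d_i2 = 1/f₂ − 1/d_o2 = 1/(34.0) − 1/(8.081) = -0.09434, so d_i2 = -10.6 cm.
The final image is virtual, 10.6 cm to the left of lens 2 (overall magnification ≈ -0.25).

10.6 cm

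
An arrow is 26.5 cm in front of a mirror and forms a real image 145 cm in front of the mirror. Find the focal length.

Real image ⇒ d_i = +145 cm.
1/f = 1/d_o + 1/d_i = 1/(26.5) + 1/(145) = 0.04463, so f = 22.4 cm.
Since f is positive, the mirror is concave.

f = 22.4 cm (concave)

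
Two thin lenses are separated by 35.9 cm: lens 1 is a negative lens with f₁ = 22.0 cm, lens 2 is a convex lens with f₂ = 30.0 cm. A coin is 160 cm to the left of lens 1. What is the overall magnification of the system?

m = -0.144

f₁ = −22.0 cm (diverging).
Lens 1: 1/d_i1 = 1/(-22.0) − 1/(160) = -0.05170, so d_i1 = -19.34 cm; m₁ = −d_i1/d_o1 = +0.1209.
d_o2 = 35.9 − (-19.34) = 55.24 cm.
Lens 2: 1/d_i2 = 1/(30.0) − 1/(55.24) = 0.01523, so d_i2 = 65.66 cm; m₂ = −d_i2/d_o2 = -1.189.
m = m₁·m₂ = (+0.1209)(-1.189) = -0.144.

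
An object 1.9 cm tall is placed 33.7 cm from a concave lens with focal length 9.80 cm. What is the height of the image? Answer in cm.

0.428 cm

For a concave lens, f = -9.80 cm.
1/d_i = 1/f − 1/d_o = 1/(-9.800) − 1/(33.7) = -0.1317, so d_i = -7.592 cm.
m = −d_i/d_o = +0.2253.
|h_i| = |m|·h_o = 0.2253 × 1.9 = 0.428 cm. The image is virtual, upright and reduced, on the same side as the object.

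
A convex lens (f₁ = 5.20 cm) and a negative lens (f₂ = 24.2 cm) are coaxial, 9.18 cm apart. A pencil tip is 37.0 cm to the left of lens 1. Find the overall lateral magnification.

Lens 1: 1/d_i1 = 1/(5.20) − 1/(37.0) = 0.1653, so d_i1 = 6.050 cm; m₁ = −d_i1/d_o1 = -0.1635.
d_o2 = 9.18 − (6.050) = 3.130 cm.
f₂ = −24.2 cm (diverging).
Lens 2: 1/d_i2 = 1/(-24.2) − 1/(3.130) = -0.3608, so d_i2 = -2.772 cm; m₂ = −d_i2/d_o2 = +0.8855.
m = m₁·m₂ = (-0.1635)(+0.8855) = -0.145.

m = -0.145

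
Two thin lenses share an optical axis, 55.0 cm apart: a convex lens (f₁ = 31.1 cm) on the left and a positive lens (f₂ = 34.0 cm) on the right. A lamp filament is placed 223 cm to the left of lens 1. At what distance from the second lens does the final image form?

42.4 cm

Lens 1: 1/d_i1 = 1/f₁ − 1/d_o1 = 1/(31.1) − 1/(223) = 0.02767, so d_i1 = 36.14 cm.
The intermediate image is 36.14 cm to the right of lens 1, which is 55.0 − (36.14) = 18.86 cm to the left of lens 2, so d_o2 = +18.86 cm.
Lens 2: 1/d_i2 = 1/f₂ − 1/d_o2 = 1/(34.0) − 1/(18.86) = -0.02361, so d_i2 = -42.4 cm.
The final image is virtual, 42.4 cm to the left of lens 2 (overall magnification ≈ -0.36).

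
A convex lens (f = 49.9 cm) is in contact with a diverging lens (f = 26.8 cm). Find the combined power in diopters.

P = -1.73 D

P₁ = 1/f₁ = 1/(0.499 m) = +2.004 D; P₂ = 1/f₂ = 1/(-0.268 m) = -3.731 D.
For thin lenses in contact, P = P₁ + P₂ = (+2.004) + (-3.731) = -1.73 D.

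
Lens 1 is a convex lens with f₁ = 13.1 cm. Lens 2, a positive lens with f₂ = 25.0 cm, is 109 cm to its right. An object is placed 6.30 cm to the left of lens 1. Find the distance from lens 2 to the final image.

31.5 cm

Lens 1: 1/d_i1 = 1/f₁ − 1/d_o1 = 1/(13.1) − 1/(6.30) = -0.08239, so d_i1 = -12.14 cm.
The intermediate image is 12.14 cm to the left of lens 1 (virtual), which is 109 − (-12.14) = 121.1 cm to the left of lens 2, so d_o2 = +121.1 cm.
Lens 2: 1/d_i2 = 1/f₂ − 1/d_o2 = 1/(25.0) − 1/(121.1) = 0.03174, so d_i2 = 31.5 cm.
The final image is real, 31.5 cm to the right of lens 2 (overall magnification ≈ -0.50).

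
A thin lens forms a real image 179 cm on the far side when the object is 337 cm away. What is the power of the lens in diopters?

d_i = +179 cm.
1/f = 1/d_o + 1/d_i = 1/(337) + 1/(179) = 0.008554 cm⁻¹.
f = 116.9 cm = 1.169 m, so P = 1/f = +0.855 D.

P = +0.855 D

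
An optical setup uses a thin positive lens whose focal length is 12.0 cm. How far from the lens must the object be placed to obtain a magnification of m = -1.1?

m = −d_i/d_o ⇒ d_i = −m·d_o.
1/f = 1/d_o + 1/d_i = 1/d_o − 1/(m·d_o) = (1 − 1/m)/d_o, so d_o = f(1 − 1/m) = (12.00)(1 − 1/(-1.1)) = 22.9 cm.

22.9 cm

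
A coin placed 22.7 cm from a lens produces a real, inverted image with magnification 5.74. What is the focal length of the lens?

f = 19.3 cm (converging)

m = −d_i/d_o ⇒ d_i = −m·d_o = −(-5.74)·(22.7) = 130.3 cm.
1/f = 1/d_o + 1/d_i = 1/(22.7) + 1/(130.3) = 0.05173, so f = 19.3 cm.
Since f is positive, the lens is converging.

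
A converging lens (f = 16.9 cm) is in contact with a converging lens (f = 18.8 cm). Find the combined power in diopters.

P₁ = 1/f₁ = 1/(0.169 m) = +5.917 D; P₂ = 1/f₂ = 1/(0.188 m) = +5.319 D.
For thin lenses in contact, P = P₁ + P₂ = (+5.917) + (+5.319) = +11.2 D.

P = +11.2 D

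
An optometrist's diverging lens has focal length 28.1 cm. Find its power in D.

For a diverging lens, f = −28.1 cm.
f = -28.1 cm = -0.281 m.
P = 1/f = 1/(-0.281 m) = -3.56 D.

P = -3.56 D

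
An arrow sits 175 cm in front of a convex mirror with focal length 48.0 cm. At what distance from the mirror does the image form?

For a convex mirror, f = -48.0 cm.
Mirror equation: 1/d_i = 1/f − 1/d_o = 1/(-48.00) − 1/(175) = -0.02083 − 0.005714 = -0.02655, so d_i = -37.7 cm.
The image is virtual, upright and reduced, behind the mirror.

37.7 cm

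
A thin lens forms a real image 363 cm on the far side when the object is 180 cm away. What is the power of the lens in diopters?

P = +0.831 D

d_i = +363 cm.
1/f = 1/d_o + 1/d_i = 1/(180) + 1/(363) = 0.008310 cm⁻¹.
f = 120.3 cm = 1.203 m, so P = 1/f = +0.831 D.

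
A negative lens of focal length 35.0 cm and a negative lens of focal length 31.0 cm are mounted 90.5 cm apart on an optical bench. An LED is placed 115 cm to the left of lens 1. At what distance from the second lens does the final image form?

24.5 cm

Lens 1 is diverging, so f₁ = −35.0 cm.
Lens 1: 1/d_i1 = 1/f₁ − 1/d_o1 = 1/(-35.0) − 1/(115) = -0.03727, so d_i1 = -26.83 cm.
The intermediate image is 26.83 cm to the left of lens 1 (virtual), which is 90.5 − (-26.83) = 117.3 cm to the left of lens 2, so d_o2 = +117.3 cm.
Lens 2 is diverging, so f₂ = −31.0 cm.
Lens 2: 1/d_i2 = 1/f₂ − 1/d_o2 = 1/(-31.0) − 1/(117.3) = -0.04078, so d_i2 = -24.5 cm.
The final image is virtual, 24.5 cm to the left of lens 2 (overall magnification ≈ 0.049).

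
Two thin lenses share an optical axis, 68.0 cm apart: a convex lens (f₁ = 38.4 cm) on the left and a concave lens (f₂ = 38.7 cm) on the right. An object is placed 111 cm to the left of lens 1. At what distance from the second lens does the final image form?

7.49 cm

Lens 1: 1/d_i1 = 1/f₁ − 1/d_o1 = 1/(38.4) − 1/(111) = 0.01703, so d_i1 = 58.71 cm.
The intermediate image is 58.71 cm to the right of lens 1, which is 68.0 − (58.71) = 9.290 cm to the left of lens 2, so d_o2 = +9.290 cm.
Lens 2 is diverging, so f₂ = −38.7 cm.
Lens 2: 1/d_i2 = 1/f₂ − 1/d_o2 = 1/(-38.7) − 1/(9.290) = -0.1335, so d_i2 = -7.49 cm.
The final image is virtual, 7.49 cm to the left of lens 2 (overall magnification ≈ -0.43).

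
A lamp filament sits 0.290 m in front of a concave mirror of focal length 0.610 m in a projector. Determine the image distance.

Mirror equation: 1/v = 1/f − 1/u = 1/(0.6100) − 1/(0.290) = 1.639 − 3.448 = -1.809, so v = -0.553 m.
The image is virtual, upright and enlarged, behind the mirror.

0.553 m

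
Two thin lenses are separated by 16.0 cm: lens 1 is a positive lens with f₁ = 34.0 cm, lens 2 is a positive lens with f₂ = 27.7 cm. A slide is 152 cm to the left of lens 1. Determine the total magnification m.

Lens 1: 1/d_i1 = 1/(34.0) − 1/(152) = 0.02283, so d_i1 = 43.80 cm; m₁ = −d_i1/d_o1 = -0.2882.
d_o2 = 16.0 − (43.80) = -27.80 cm (virtual object).
Lens 2: 1/d_i2 = 1/(27.7) − 1/(-27.80) = 0.07207, so d_i2 = 13.87 cm; m₂ = −d_i2/d_o2 = +0.4991.
m = m₁·m₂ = (-0.2882)(+0.4991) = -0.144.

m = -0.144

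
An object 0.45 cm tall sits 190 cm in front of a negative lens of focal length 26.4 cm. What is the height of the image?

For a negative lens, f = -26.4 cm.
1/d_i = 1/f − 1/d_o = 1/(-26.40) − 1/(190) = -0.04314, so d_i = -23.18 cm.
m = −d_i/d_o = +0.1220.
|h_i| = |m|·h_o = 0.1220 × 0.45 = 0.0549 cm. The image is virtual, upright and reduced, on the same side as the object.

0.0549 cm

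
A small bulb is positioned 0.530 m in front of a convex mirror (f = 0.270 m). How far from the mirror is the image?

For a convex mirror, f = -0.270 m.
Mirror equation: 1/d_i = 1/f − 1/d_o = 1/(-0.2700) − 1/(0.530) = -3.704 − 1.887 = -5.590, so d_i = -0.179 m.
The image is virtual, upright and reduced, behind the mirror.

0.179 m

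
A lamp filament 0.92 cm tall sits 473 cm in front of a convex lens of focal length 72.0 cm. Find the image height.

0.165 cm

1/d_i = 1/f − 1/d_o = 1/(72.00) − 1/(473) = 0.01177, so d_i = 84.93 cm.
m = −d_i/d_o = -0.1796.
|h_i| = |m|·h_o = 0.1796 × 0.92 = 0.165 cm. The image is real, inverted and reduced, on the far side of the lens.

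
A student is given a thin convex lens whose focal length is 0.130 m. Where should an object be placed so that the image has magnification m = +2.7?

0.0819 m

m = −d_i/d_o ⇒ d_i = −m·d_o.
1/f = 1/d_o + 1/d_i = 1/d_o − 1/(m·d_o) = (1 − 1/m)/d_o, so d_o = f(1 − 1/m) = (0.1300)(1 − 1/(+2.7)) = 0.0819 m.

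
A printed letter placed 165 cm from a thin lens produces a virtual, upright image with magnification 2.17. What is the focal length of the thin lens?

m = −d_i/d_o ⇒ d_i = −m·d_o = −(+2.17)·(165) = -358.1 cm.
1/f = 1/d_o + 1/d_i = 1/(165) + 1/(-358.1) = 0.003268, so f = 306 cm.
Since f is positive, the thin lens is converging.

f = 306 cm (converging)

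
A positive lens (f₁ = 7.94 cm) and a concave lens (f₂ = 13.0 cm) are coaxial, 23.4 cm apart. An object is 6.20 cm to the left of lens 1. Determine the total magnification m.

m = +0.917

Lens 1: 1/d_i1 = 1/(7.94) − 1/(6.20) = -0.03535, so d_i1 = -28.29 cm; m₁ = −d_i1/d_o1 = +4.563.
d_o2 = 23.4 − (-28.29) = 51.69 cm.
f₂ = −13.0 cm (diverging).
Lens 2: 1/d_i2 = 1/(-13.0) − 1/(51.69) = -0.09627, so d_i2 = -10.39 cm; m₂ = −d_i2/d_o2 = +0.2010.
m = m₁·m₂ = (+4.563)(+0.2010) = +0.917.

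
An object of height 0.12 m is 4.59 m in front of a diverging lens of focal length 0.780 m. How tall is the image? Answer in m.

0.0174 m

For a diverging lens, f = -0.780 m.
1/d_i = 1/f − 1/d_o = 1/(-0.7800) − 1/(4.59) = -1.500, so d_i = -0.6667 m.
m = −d_i/d_o = +0.1453.
|h_i| = |m|·h_o = 0.1453 × 0.12 = 0.0174 m. The image is virtual, upright and reduced, on the same side as the object.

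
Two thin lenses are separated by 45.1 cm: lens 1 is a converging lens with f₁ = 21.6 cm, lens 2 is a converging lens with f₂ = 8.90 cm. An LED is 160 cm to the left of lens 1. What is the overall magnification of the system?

m = +0.124

Lens 1: 1/d_i1 = 1/(21.6) − 1/(160) = 0.04005, so d_i1 = 24.97 cm; m₁ = −d_i1/d_o1 = -0.1561.
d_o2 = 45.1 − (24.97) = 20.13 cm.
Lens 2: 1/d_i2 = 1/(8.90) − 1/(20.13) = 0.06268, so d_i2 = 15.95 cm; m₂ = −d_i2/d_o2 = -0.7925.
m = m₁·m₂ = (-0.1561)(-0.7925) = +0.124.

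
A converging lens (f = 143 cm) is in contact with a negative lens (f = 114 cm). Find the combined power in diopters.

P = -0.178 D

P₁ = 1/f₁ = 1/(1.43 m) = +0.6993 D; P₂ = 1/f₂ = 1/(-1.14 m) = -0.8772 D.
For thin lenses in contact, P = P₁ + P₂ = (+0.6993) + (-0.8772) = -0.178 D.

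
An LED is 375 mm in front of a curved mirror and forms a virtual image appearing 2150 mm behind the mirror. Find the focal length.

f = 454 mm (concave)

Virtual image ⇒ d_i = −2150 mm.
1/f = 1/d_o + 1/d_i = 1/(375) + 1/(-2150) = 0.002202, so f = 454 mm.
Since f is positive, the curved mirror is concave.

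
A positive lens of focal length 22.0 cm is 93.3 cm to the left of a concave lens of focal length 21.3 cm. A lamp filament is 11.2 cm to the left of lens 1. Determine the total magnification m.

m = +0.316

Lens 1: 1/d_i1 = 1/(22.0) − 1/(11.2) = -0.04383, so d_i1 = -22.81 cm; m₁ = −d_i1/d_o1 = +2.037.
d_o2 = 93.3 − (-22.81) = 116.1 cm.
f₂ = −21.3 cm (diverging).
Lens 2: 1/d_i2 = 1/(-21.3) − 1/(116.1) = -0.05556, so d_i2 = -18.00 cm; m₂ = −d_i2/d_o2 = +0.1550.
m = m₁·m₂ = (+2.037)(+0.1550) = +0.316.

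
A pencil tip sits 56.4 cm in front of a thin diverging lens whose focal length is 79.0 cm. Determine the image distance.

For a diverging lens, f = -79.0 cm.
Thin-lens equation: 1/q = 1/f − 1/p = 1/(-79.00) − 1/(56.4) = -0.01266 − 0.01773 = -0.03039, so q = -32.9 cm.
The image is virtual, upright and reduced, on the same side as the object.

32.9 cm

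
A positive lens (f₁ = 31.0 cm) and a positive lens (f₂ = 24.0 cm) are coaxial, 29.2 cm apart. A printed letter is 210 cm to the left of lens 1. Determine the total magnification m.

m = -0.133

Lens 1: 1/d_i1 = 1/(31.0) − 1/(210) = 0.02750, so d_i1 = 36.37 cm; m₁ = −d_i1/d_o1 = -0.1732.
d_o2 = 29.2 − (36.37) = -7.170 cm (virtual object).
Lens 2: 1/d_i2 = 1/(24.0) − 1/(-7.170) = 0.1811, so d_i2 = 5.521 cm; m₂ = −d_i2/d_o2 = +0.7700.
m = m₁·m₂ = (-0.1732)(+0.7700) = -0.133.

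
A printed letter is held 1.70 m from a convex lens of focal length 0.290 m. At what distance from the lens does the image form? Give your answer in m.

0.350 m

Thin-lens equation: 1/v = 1/f − 1/u = 1/(0.2900) − 1/(1.70) = 3.448 − 0.5882 = 2.860, so v = 0.350 m.
The image is real, inverted and reduced, on the far side of the lens.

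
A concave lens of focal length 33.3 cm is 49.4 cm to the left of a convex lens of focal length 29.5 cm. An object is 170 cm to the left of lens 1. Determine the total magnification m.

f₁ = −33.3 cm (diverging).
Lens 1: 1/d_i1 = 1/(-33.3) − 1/(170) = -0.03591, so d_i1 = -27.85 cm; m₁ = −d_i1/d_o1 = +0.1638.
d_o2 = 49.4 − (-27.85) = 77.25 cm.
Lens 2: 1/d_i2 = 1/(29.5) − 1/(77.25) = 0.02095, so d_i2 = 47.73 cm; m₂ = −d_i2/d_o2 = -0.6178.
m = m₁·m₂ = (+0.1638)(-0.6178) = -0.101.

m = -0.101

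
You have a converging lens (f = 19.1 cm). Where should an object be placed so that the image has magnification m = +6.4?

16.1 cm

m = −d_i/d_o ⇒ d_i = −m·d_o.
1/f = 1/d_o + 1/d_i = 1/d_o − 1/(m·d_o) = (1 − 1/m)/d_o, so d_o = f(1 − 1/m) = (19.10)(1 − 1/(+6.4)) = 16.1 cm.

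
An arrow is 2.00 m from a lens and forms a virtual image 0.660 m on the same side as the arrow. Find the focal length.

f = -0.985 m (diverging)

Virtual image ⇒ d_i = −0.660 m.
1/f = 1/d_o + 1/d_i = 1/(2.00) + 1/(-0.660) = -1.015, so f = -0.985 m.
Since f is negative, the lens is diverging.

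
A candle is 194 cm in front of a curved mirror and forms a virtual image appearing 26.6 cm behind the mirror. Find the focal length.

Virtual image ⇒ d_i = −26.6 cm.
1/f = 1/d_o + 1/d_i = 1/(194) + 1/(-26.6) = -0.03244, so f = -30.8 cm.
Since f is negative, the curved mirror is convex.

f = -30.8 cm (convex)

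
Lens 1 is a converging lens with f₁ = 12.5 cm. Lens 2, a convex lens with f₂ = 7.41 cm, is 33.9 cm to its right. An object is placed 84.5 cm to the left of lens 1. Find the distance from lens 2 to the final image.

12.1 cm

Lens 1: 1/d_i1 = 1/f₁ − 1/d_o1 = 1/(12.5) − 1/(84.5) = 0.06817, so d_i1 = 14.67 cm.
The intermediate image is 14.67 cm to the right of lens 1, which is 33.9 − (14.67) = 19.23 cm to the left of lens 2, so d_o2 = +19.23 cm.
Lens 2: 1/d_i2 = 1/f₂ − 1/d_o2 = 1/(7.41) − 1/(19.23) = 0.08295, so d_i2 = 12.1 cm.
The final image is real, 12.1 cm to the right of lens 2 (overall magnification ≈ 0.11).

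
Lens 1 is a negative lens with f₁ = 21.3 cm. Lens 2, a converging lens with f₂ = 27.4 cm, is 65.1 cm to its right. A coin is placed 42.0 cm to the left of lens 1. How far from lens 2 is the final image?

Lens 1 is diverging, so f₁ = −21.3 cm.
Lens 1: 1/d_i1 = 1/f₁ − 1/d_o1 = 1/(-21.3) − 1/(42.0) = -0.07076, so d_i1 = -14.13 cm.
The intermediate image is 14.13 cm to the left of lens 1 (virtual), which is 65.1 − (-14.13) = 79.23 cm to the left of lens 2, so d_o2 = +79.23 cm.
Lens 2: 1/d_i2 = 1/f₂ − 1/d_o2 = 1/(27.4) − 1/(79.23) = 0.02387, so d_i2 = 41.9 cm.
The final image is real, 41.9 cm to the right of lens 2 (overall magnification ≈ -0.18).

41.9 cm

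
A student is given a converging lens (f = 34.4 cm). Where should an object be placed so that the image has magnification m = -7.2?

39.2 cm

m = −d_i/d_o ⇒ d_i = −m·d_o.
1/f = 1/d_o + 1/d_i = 1/d_o − 1/(m·d_o) = (1 − 1/m)/d_o, so d_o = f(1 − 1/m) = (34.40)(1 − 1/(-7.2)) = 39.2 cm.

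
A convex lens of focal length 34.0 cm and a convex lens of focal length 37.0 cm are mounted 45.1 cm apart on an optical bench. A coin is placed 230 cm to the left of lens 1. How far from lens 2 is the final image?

6.05 cm

Lens 1: 1/d_i1 = 1/f₁ − 1/d_o1 = 1/(34.0) − 1/(230) = 0.02506, so d_i1 = 39.90 cm.
The intermediate image is 39.90 cm to the right of lens 1, which is 45.1 − (39.90) = 5.200 cm to the left of lens 2, so d_o2 = +5.200 cm.
Lens 2: 1/d_i2 = 1/f₂ − 1/d_o2 = 1/(37.0) − 1/(5.200) = -0.1653, so d_i2 = -6.05 cm.
The final image is virtual, 6.05 cm to the left of lens 2 (overall magnification ≈ -0.20).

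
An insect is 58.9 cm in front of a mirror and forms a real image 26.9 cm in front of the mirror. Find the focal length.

Real image ⇒ d_i = +26.9 cm.
1/f = 1/d_o + 1/d_i = 1/(58.9) + 1/(26.9) = 0.05415, so f = 18.5 cm.
Since f is positive, the mirror is concave.

f = 18.5 cm (concave)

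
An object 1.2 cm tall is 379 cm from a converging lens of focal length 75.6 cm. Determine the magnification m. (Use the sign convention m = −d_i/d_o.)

m = -0.249

1/d_i = 1/f − 1/d_o = 1/(75.60) − 1/(379) = 0.01059, so d_i = 94.44 cm.
m = −d_i/d_o = −(94.44)/(379) = -0.249.
The image is real, inverted and reduced, on the far side of the lens.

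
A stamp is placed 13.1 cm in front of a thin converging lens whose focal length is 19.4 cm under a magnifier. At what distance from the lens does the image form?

Lens equation: 1/s_i = 1/f − 1/s_o = 1/(19.40) − 1/(13.1) = 0.05155 − 0.07634 = -0.02479, so s_i = -40.3 cm.
The image is virtual, upright and enlarged, on the same side as the object.

40.3 cm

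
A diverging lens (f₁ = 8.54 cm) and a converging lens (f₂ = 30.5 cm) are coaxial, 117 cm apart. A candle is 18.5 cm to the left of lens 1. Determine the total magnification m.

m = -0.104

f₁ = −8.54 cm (diverging).
Lens 1: 1/d_i1 = 1/(-8.54) − 1/(18.5) = -0.1712, so d_i1 = -5.843 cm; m₁ = −d_i1/d_o1 = +0.3158.
d_o2 = 117 − (-5.843) = 122.8 cm.
Lens 2: 1/d_i2 = 1/(30.5) − 1/(122.8) = 0.02464, so d_i2 = 40.58 cm; m₂ = −d_i2/d_o2 = -0.3304.
m = m₁·m₂ = (+0.3158)(-0.3304) = -0.104.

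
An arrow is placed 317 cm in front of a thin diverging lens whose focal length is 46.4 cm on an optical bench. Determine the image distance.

For a diverging lens, f = -46.4 cm.
Lens equation: 1/s_i = 1/f − 1/s_o = 1/(-46.40) − 1/(317) = -0.02155 − 0.003155 = -0.02471, so s_i = -40.5 cm.
The image is virtual, upright and reduced, on the same side as the object.

40.5 cm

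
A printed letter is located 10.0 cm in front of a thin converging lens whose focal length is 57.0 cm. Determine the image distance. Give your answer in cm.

Thin-lens equation: 1/s_i = 1/f − 1/s_o = 1/(57.00) − 1/(10.0) = 0.01754 − 0.1000 = -0.08246, so s_i = -12.1 cm.
The image is virtual, upright and enlarged, on the same side as the object.

12.1 cm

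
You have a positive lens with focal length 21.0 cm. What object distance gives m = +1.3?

m = −d_i/d_o ⇒ d_i = −m·d_o.
1/f = 1/d_o + 1/d_i = 1/d_o − 1/(m·d_o) = (1 − 1/m)/d_o, so d_o = f(1 − 1/m) = (21.00)(1 − 1/(+1.3)) = 4.85 cm.

4.85 cm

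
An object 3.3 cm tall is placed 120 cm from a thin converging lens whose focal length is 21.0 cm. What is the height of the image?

0.700 cm

1/d_i = 1/f − 1/d_o = 1/(21.00) − 1/(120) = 0.03929, so d_i = 25.45 cm.
m = −d_i/d_o = -0.2121.
|h_i| = |m|·h_o = 0.2121 × 3.3 = 0.700 cm. The image is real, inverted and reduced, on the far side of the lens.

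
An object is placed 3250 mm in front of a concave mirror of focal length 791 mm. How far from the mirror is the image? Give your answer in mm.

Mirror equation: 1/q = 1/f − 1/p = 1/(791.0) − 1/(3250) = 0.001264 − 0.0003077 = 0.0009565, so q = 1050 mm.
The image is real, inverted and reduced, in front of the mirror.

1050 mm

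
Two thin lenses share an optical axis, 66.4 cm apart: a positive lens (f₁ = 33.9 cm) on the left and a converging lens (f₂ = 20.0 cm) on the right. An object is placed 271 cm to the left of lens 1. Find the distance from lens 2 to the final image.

Lens 1: 1/d_i1 = 1/f₁ − 1/d_o1 = 1/(33.9) − 1/(271) = 0.02581, so d_i1 = 38.75 cm.
The intermediate image is 38.75 cm to the right of lens 1, which is 66.4 − (38.75) = 27.65 cm to the left of lens 2, so d_o2 = +27.65 cm.
Lens 2: 1/d_i2 = 1/f₂ − 1/d_o2 = 1/(20.0) − 1/(27.65) = 0.01383, so d_i2 = 72.3 cm.
The final image is real, 72.3 cm to the right of lens 2 (overall magnification ≈ 0.37).

72.3 cm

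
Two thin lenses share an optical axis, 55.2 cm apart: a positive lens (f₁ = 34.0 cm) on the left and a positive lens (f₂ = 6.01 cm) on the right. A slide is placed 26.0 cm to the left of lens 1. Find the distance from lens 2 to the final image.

Lens 1: 1/d_i1 = 1/f₁ − 1/d_o1 = 1/(34.0) − 1/(26.0) = -0.009050, so d_i1 = -110.5 cm.
The intermediate image is 110.5 cm to the left of lens 1 (virtual), which is 55.2 − (-110.5) = 165.7 cm to the left of lens 2, so d_o2 = +165.7 cm.
Lens 2: 1/d_i2 = 1/f₂ − 1/d_o2 = 1/(6.01) − 1/(165.7) = 0.1604, so d_i2 = 6.24 cm.
The final image is real, 6.24 cm to the right of lens 2 (overall magnification ≈ -0.16).

6.24 cm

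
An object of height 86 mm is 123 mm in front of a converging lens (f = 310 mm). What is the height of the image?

1/d_i = 1/f − 1/d_o = 1/(310.0) − 1/(123) = -0.004904, so d_i = -203.9 mm.
m = −d_i/d_o = +1.658.
|h_i| = |m|·h_o = 1.658 × 86 = 143 mm. The image is virtual, upright and enlarged, on the same side as the object.

143 mm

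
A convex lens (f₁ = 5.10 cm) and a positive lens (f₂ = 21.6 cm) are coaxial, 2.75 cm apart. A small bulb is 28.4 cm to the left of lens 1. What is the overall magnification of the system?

m = -0.189

Lens 1: 1/d_i1 = 1/(5.10) − 1/(28.4) = 0.1609, so d_i1 = 6.216 cm; m₁ = −d_i1/d_o1 = -0.2189.
d_o2 = 2.75 − (6.216) = -3.466 cm (virtual object).
Lens 2: 1/d_i2 = 1/(21.6) − 1/(-3.466) = 0.3348, so d_i2 = 2.987 cm; m₂ = −d_i2/d_o2 = +0.8617.
m = m₁·m₂ = (-0.2189)(+0.8617) = -0.189.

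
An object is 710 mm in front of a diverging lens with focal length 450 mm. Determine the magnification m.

For a diverging lens, f = -450 mm.
1/d_i = 1/f − 1/d_o = 1/(-450.0) − 1/(710) = -0.003631, so d_i = -275.4 mm.
m = −d_i/d_o = −(-275.4)/(710) = +0.388.
The image is virtual, upright and reduced, on the same side as the object.

m = +0.388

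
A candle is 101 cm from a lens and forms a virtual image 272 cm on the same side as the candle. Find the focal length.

Virtual image ⇒ d_i = −272 cm.
1/f = 1/d_o + 1/d_i = 1/(101) + 1/(-272) = 0.006225, so f = 161 cm.
Since f is positive, the lens is converging.

f = 161 cm (converging)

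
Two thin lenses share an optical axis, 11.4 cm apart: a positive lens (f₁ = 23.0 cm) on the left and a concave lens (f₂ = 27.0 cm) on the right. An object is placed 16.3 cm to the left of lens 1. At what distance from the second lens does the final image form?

19.3 cm

Lens 1: 1/d_i1 = 1/f₁ − 1/d_o1 = 1/(23.0) − 1/(16.3) = -0.01787, so d_i1 = -55.96 cm.
The intermediate image is 55.96 cm to the left of lens 1 (virtual), which is 11.4 − (-55.96) = 67.36 cm to the left of lens 2, so d_o2 = +67.36 cm.
Lens 2 is diverging, so f₂ = −27.0 cm.
Lens 2: 1/d_i2 = 1/f₂ − 1/d_o2 = 1/(-27.0) − 1/(67.36) = -0.05188, so d_i2 = -19.3 cm.
The final image is virtual, 19.3 cm to the left of lens 2 (overall magnification ≈ 0.98).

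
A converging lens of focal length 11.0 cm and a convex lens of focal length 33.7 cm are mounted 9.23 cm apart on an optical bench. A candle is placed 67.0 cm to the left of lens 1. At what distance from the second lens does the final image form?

3.52 cm

Lens 1: 1/d_i1 = 1/f₁ − 1/d_o1 = 1/(11.0) − 1/(67.0) = 0.07598, so d_i1 = 13.16 cm.
The intermediate image is 13.16 cm to the right of lens 1, which lies 3.930 cm to the right of lens 2 — a virtual object — so d_o2 = −3.930 cm.
Lens 2: 1/d_i2 = 1/f₂ − 1/d_o2 = 1/(33.7) − 1/(-3.930) = 0.2841, so d_i2 = 3.52 cm.
The final image is real, 3.52 cm to the right of lens 2 (overall magnification ≈ -0.18).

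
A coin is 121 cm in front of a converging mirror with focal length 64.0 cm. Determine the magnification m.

m = -1.12

1/d_i = 1/f − 1/d_o = 1/(64.00) − 1/(121) = 0.007361, so d_i = 135.9 cm.
m = −d_i/d_o = −(135.9)/(121) = -1.12.
The image is real, inverted and enlarged, in front of the mirror.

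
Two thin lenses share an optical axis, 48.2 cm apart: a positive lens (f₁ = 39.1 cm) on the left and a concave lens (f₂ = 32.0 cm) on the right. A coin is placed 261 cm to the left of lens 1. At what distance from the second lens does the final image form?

2.07 cm

Lens 1: 1/d_i1 = 1/f₁ − 1/d_o1 = 1/(39.1) − 1/(261) = 0.02174, so d_i1 = 45.99 cm.
The intermediate image is 45.99 cm to the right of lens 1, which is 48.2 − (45.99) = 2.210 cm to the left of lens 2, so d_o2 = +2.210 cm.
Lens 2 is diverging, so f₂ = −32.0 cm.
Lens 2: 1/d_i2 = 1/f₂ − 1/d_o2 = 1/(-32.0) − 1/(2.210) = -0.4837, so d_i2 = -2.07 cm.
The final image is virtual, 2.07 cm to the left of lens 2 (overall magnification ≈ -0.16).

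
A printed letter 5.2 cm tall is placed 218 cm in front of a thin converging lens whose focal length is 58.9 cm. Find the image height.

1.93 cm

1/d_i = 1/f − 1/d_o = 1/(58.90) − 1/(218) = 0.01239, so d_i = 80.71 cm.
m = −d_i/d_o = -0.3702.
|h_i| = |m|·h_o = 0.3702 × 5.2 = 1.93 cm. The image is real, inverted and reduced, on the far side of the lens.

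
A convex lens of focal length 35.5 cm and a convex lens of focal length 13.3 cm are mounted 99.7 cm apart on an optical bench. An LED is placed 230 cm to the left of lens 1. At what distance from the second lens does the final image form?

17.3 cm

Lens 1: 1/d_i1 = 1/f₁ − 1/d_o1 = 1/(35.5) − 1/(230) = 0.02382, so d_i1 = 41.98 cm.
The intermediate image is 41.98 cm to the right of lens 1, which is 99.7 − (41.98) = 57.72 cm to the left of lens 2, so d_o2 = +57.72 cm.
Lens 2: 1/d_i2 = 1/f₂ − 1/d_o2 = 1/(13.3) − 1/(57.72) = 0.05786, so d_i2 = 17.3 cm.
The final image is real, 17.3 cm to the right of lens 2 (overall magnification ≈ 0.055).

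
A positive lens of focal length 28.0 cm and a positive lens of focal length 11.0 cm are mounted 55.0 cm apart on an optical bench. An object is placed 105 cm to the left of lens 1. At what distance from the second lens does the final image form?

Lens 1: 1/d_i1 = 1/f₁ − 1/d_o1 = 1/(28.0) − 1/(105) = 0.02619, so d_i1 = 38.18 cm.
The intermediate image is 38.18 cm to the right of lens 1, which is 55.0 − (38.18) = 16.82 cm to the left of lens 2, so d_o2 = +16.82 cm.
Lens 2: 1/d_i2 = 1/f₂ − 1/d_o2 = 1/(11.0) − 1/(16.82) = 0.03146, so d_i2 = 31.8 cm.
The final image is real, 31.8 cm to the right of lens 2 (overall magnification ≈ 0.69).

31.8 cm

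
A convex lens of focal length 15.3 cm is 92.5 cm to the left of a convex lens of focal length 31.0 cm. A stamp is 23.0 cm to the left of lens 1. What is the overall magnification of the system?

m = +3.90

Lens 1: 1/d_i1 = 1/(15.3) − 1/(23.0) = 0.02188, so d_i1 = 45.70 cm; m₁ = −d_i1/d_o1 = -1.987.
d_o2 = 92.5 − (45.70) = 46.80 cm.
Lens 2: 1/d_i2 = 1/(31.0) − 1/(46.80) = 0.01089, so d_i2 = 91.82 cm; m₂ = −d_i2/d_o2 = -1.962.
m = m₁·m₂ = (-1.987)(-1.962) = +3.90.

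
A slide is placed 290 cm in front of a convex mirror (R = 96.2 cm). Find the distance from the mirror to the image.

f = R/2 = 96.2/2 = 48.10 cm; for a convex mirror, f = -48.10 cm.
Mirror equation: 1/q = 1/f − 1/p = 1/(-48.10) − 1/(290) = -0.02079 − 0.003448 = -0.02424, so q = -41.3 cm.
The image is virtual, upright and reduced, behind the mirror.

41.3 cm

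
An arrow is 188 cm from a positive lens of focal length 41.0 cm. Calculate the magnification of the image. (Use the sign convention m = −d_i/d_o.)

1/d_i = 1/f − 1/d_o = 1/(41.00) − 1/(188) = 0.01907, so d_i = 52.44 cm.
m = −d_i/d_o = −(52.44)/(188) = -0.279.
The image is real, inverted and reduced, on the far side of the lens.

m = -0.279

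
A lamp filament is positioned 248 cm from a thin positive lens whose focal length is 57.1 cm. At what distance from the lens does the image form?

74.2 cm

Thin-lens equation: 1/q = 1/f − 1/p = 1/(57.10) − 1/(248) = 0.01751 − 0.004032 = 0.01348, so q = 74.2 cm.
The image is real, inverted and reduced, on the far side of the lens.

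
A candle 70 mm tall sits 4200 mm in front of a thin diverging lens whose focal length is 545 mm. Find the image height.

For a diverging lens, f = -545 mm.
1/d_i = 1/f − 1/d_o = 1/(-545.0) − 1/(4200) = -0.002073, so d_i = -482.4 mm.
m = −d_i/d_o = +0.1149.
|h_i| = |m|·h_o = 0.1149 × 70 = 8.04 mm. The image is virtual, upright and reduced, on the same side as the object.

8.04 mm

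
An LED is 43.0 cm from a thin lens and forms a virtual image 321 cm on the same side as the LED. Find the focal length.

Virtual image ⇒ d_i = −321 cm.
1/f = 1/d_o + 1/d_i = 1/(43.0) + 1/(-321) = 0.02014, so f = 49.7 cm.
Since f is positive, the thin lens is converging.

f = 49.7 cm (converging)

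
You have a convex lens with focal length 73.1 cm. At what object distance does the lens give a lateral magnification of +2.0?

m = −d_i/d_o ⇒ d_i = −m·d_o.
1/f = 1/d_o + 1/d_i = 1/d_o − 1/(m·d_o) = (1 − 1/m)/d_o, so d_o = f(1 − 1/m) = (73.10)(1 − 1/(+2.0)) = 36.5 cm.

36.5 cm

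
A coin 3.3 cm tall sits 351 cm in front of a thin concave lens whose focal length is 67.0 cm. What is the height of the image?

0.529 cm

For a concave lens, f = -67.0 cm.
1/d_i = 1/f − 1/d_o = 1/(-67.00) − 1/(351) = -0.01777, so d_i = -56.26 cm.
m = −d_i/d_o = +0.1603.
|h_i| = |m|·h_o = 0.1603 × 3.3 = 0.529 cm. The image is virtual, upright and reduced, on the same side as the object.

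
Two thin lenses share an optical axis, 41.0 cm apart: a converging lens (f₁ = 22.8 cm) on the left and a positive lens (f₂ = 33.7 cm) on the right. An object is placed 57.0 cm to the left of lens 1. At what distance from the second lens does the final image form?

3.29 cm

Lens 1: 1/d_i1 = 1/f₁ − 1/d_o1 = 1/(22.8) − 1/(57.0) = 0.02632, so d_i1 = 38.00 cm.
The intermediate image is 38.00 cm to the right of lens 1, which is 41.0 − (38.00) = 3.000 cm to the left of lens 2, so d_o2 = +3.000 cm.
Lens 2: 1/d_i2 = 1/f₂ − 1/d_o2 = 1/(33.7) − 1/(3.000) = -0.3037, so d_i2 = -3.29 cm.
The final image is virtual, 3.29 cm to the left of lens 2 (overall magnification ≈ -0.73).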